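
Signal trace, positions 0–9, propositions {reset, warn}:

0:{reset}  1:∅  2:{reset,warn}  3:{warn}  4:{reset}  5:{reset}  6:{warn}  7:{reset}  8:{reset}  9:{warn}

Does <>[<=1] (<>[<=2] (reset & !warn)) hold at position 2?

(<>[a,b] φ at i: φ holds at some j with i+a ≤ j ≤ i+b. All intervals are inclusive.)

True

Check <>[<=2] (reset & !warn) at each j in [2,3]:
  j=2: holds (witness at 4)
  j=3: holds (witness at 4)
Found at j=2 → formula holds.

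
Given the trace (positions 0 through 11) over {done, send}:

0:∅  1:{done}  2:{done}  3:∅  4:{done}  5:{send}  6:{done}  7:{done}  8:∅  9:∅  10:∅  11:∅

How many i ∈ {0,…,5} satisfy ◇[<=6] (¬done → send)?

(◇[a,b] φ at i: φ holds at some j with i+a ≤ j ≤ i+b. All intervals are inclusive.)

6

Evaluate at each i in [0,5]:
  i=0: ✓ (witness j=1)
  i=1: ✓ (witness j=1)
  i=2: ✓ (witness j=2)
  i=3: ✓ (witness j=4)
  i=4: ✓ (witness j=4)
  i=5: ✓ (witness j=5)
Positions where it holds: {0, 1, 2, 3, 4, 5} → 6.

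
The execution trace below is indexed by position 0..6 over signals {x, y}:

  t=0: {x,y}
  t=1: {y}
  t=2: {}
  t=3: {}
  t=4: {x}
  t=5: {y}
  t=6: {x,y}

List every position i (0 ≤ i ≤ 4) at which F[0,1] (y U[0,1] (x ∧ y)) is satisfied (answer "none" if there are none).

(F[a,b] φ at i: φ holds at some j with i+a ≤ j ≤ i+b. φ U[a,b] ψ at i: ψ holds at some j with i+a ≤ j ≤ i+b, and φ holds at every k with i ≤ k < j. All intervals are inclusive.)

0, 4

Evaluate at each i in [0,4]:
  i=0: ✓ (witness j=0)
  i=1: ✗ (none in [1,2])
  i=2: ✗ (none in [2,3])
  i=3: ✗ (none in [3,4])
  i=4: ✓ (witness j=5)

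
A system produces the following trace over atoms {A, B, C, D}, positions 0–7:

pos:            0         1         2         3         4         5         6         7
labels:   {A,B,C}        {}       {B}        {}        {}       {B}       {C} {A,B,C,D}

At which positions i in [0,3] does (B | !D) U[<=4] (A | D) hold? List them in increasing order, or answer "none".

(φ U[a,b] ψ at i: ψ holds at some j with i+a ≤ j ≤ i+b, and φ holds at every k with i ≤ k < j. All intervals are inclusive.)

Evaluate at each i in [0,3]:
  i=0: ✓ (rhs at j=0)
  i=1: ✗ (no rhs in [1,5])
  i=2: ✗ (no rhs in [2,6])
  i=3: ✓ (rhs at j=7; lhs holds on [3,6])

0, 3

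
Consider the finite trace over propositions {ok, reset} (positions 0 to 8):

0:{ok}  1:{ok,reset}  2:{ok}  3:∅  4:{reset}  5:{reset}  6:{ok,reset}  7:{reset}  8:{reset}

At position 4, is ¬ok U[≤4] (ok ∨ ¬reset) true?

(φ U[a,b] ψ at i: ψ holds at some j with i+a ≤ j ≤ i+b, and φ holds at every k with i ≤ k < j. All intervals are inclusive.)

Holds

Need some j in [4,8] with (ok ∨ ¬reset), and ¬ok at every k in [4,j-1].
  j=4: (ok ∨ ¬reset) false.
  j=5: (ok ∨ ¬reset) false.
  j=6: (ok ∨ ¬reset) holds; ¬ok holds at every k in [4,5] → satisfied.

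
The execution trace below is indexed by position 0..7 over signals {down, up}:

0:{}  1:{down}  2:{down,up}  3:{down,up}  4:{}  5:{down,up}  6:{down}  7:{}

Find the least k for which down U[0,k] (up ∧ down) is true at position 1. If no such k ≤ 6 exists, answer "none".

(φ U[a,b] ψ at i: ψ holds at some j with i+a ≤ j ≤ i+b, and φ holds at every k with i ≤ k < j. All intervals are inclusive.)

Need earliest j ≥ 1 with (up ∧ down), and down at every k in [1,j-1].
  j=1: rhs fails.
  j=2: rhs holds; lhs holds on [1,1]. k = 1.

1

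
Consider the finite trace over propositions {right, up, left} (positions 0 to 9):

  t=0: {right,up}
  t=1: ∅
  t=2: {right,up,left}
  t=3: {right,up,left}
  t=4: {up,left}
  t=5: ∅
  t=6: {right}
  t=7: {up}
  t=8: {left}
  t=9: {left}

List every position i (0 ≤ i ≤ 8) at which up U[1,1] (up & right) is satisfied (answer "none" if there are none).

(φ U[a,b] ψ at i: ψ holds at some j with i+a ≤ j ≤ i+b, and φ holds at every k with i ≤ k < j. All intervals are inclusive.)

Evaluate at each i in [0,8]:
  i=0: ✗ (no rhs in [1,1])
  i=1: ✗ (lhs fails at k=1 before rhs at j=2)
  i=2: ✓ (rhs at j=3; lhs holds on [2,2])
  i=3: ✗ (no rhs in [4,4])
  i=4: ✗ (no rhs in [5,5])
  i=5: ✗ (no rhs in [6,6])
  i=6: ✗ (no rhs in [7,7])
  i=7: ✗ (no rhs in [8,8])
  i=8: ✗ (no rhs in [9,9])

2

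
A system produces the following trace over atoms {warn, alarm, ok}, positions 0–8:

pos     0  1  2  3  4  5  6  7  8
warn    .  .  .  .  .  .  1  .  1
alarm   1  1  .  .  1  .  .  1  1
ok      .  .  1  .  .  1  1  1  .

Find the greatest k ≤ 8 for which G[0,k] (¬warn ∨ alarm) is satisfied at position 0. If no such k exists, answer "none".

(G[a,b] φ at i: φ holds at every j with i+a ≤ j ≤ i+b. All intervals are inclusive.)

(¬warn ∨ alarm) must hold from j=0 onward; find where it first fails.
  j=0: holds
  j=1: holds
  j=2: holds
  j=3: holds
  j=4: holds
  j=5: holds
  j=6: fails
Holds on [0,5], so largest k = 5.

5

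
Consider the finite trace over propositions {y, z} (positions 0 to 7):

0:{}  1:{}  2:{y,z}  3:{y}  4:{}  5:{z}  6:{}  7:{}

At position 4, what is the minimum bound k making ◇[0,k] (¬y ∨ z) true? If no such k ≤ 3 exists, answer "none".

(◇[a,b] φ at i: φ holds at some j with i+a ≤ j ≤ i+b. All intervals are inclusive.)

0

Scan j = 4,5,… for (¬y ∨ z):
  j=4: holds
First hit at j=4, so smallest k = 4-4 = 0.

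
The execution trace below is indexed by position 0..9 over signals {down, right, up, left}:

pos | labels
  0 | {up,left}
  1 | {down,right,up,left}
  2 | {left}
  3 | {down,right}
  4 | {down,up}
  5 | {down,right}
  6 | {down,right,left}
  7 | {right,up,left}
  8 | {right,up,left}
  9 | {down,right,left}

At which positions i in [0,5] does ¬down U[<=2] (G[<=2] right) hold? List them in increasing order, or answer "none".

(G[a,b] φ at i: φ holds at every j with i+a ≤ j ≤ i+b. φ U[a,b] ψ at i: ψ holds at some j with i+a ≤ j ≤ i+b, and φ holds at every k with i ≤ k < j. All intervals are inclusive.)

Evaluate at each i in [0,5]:
  i=0: ✗ (no rhs in [0,2])
  i=1: ✗ (no rhs in [1,3])
  i=2: ✗ (no rhs in [2,4])
  i=3: ✗ (lhs fails at k=3 before rhs at j=5)
  i=4: ✗ (lhs fails at k=4 before rhs at j=5)
  i=5: ✓ (rhs at j=5)

5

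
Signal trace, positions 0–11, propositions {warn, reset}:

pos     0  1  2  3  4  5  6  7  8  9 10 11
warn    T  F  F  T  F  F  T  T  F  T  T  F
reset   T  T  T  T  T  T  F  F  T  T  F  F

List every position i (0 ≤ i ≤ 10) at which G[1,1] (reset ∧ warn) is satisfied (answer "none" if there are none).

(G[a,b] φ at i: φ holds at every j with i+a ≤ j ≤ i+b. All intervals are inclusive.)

2, 8

Evaluate at each i in [0,10]:
  i=0: ✗ (fails at j=1)
  i=1: ✗ (fails at j=2)
  i=2: ✓ (all of [3,3])
  i=3: ✗ (fails at j=4)
  i=4: ✗ (fails at j=5)
  i=5: ✗ (fails at j=6)
  i=6: ✗ (fails at j=7)
  i=7: ✗ (fails at j=8)
  i=8: ✓ (all of [9,9])
  i=9: ✗ (fails at j=10)
  i=10: ✗ (fails at j=11)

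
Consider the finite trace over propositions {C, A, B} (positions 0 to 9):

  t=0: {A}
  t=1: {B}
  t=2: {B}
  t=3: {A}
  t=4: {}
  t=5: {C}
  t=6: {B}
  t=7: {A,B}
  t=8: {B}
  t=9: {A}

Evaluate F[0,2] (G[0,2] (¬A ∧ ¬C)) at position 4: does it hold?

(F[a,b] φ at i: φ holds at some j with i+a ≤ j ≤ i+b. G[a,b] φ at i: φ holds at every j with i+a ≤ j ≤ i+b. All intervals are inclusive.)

False

Check G[0,2] (¬A ∧ ¬C) at each j in [4,6]:
  j=4: fails at 5
  j=5: fails at 5
  j=6: fails at 7
No position in the window satisfies it → formula fails.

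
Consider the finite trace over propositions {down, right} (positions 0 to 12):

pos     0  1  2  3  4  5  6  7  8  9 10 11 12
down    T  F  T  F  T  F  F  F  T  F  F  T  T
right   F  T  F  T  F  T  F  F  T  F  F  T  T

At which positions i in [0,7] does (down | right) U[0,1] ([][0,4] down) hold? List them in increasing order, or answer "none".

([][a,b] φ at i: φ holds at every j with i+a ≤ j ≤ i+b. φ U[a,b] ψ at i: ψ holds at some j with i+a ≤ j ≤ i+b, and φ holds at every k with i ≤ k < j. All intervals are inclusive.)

none

Evaluate at each i in [0,7]:
  i=0: ✗ (no rhs in [0,1])
  i=1: ✗ (no rhs in [1,2])
  i=2: ✗ (no rhs in [2,3])
  i=3: ✗ (no rhs in [3,4])
  i=4: ✗ (no rhs in [4,5])
  i=5: ✗ (no rhs in [5,6])
  i=6: ✗ (no rhs in [6,7])
  i=7: ✗ (no rhs in [7,8])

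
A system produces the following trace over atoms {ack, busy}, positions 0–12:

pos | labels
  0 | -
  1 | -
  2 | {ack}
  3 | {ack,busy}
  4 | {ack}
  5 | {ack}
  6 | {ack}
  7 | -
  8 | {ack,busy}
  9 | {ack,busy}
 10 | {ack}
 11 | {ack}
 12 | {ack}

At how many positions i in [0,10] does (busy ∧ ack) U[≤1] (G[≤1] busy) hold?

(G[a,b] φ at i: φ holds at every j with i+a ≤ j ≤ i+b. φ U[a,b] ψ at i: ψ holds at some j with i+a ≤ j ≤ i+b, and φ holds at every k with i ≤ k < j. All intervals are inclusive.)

1

Evaluate at each i in [0,10]:
  i=0: ✗ (no rhs in [0,1])
  i=1: ✗ (no rhs in [1,2])
  i=2: ✗ (no rhs in [2,3])
  i=3: ✗ (no rhs in [3,4])
  i=4: ✗ (no rhs in [4,5])
  i=5: ✗ (no rhs in [5,6])
  i=6: ✗ (no rhs in [6,7])
  i=7: ✗ (lhs fails at k=7 before rhs at j=8)
  i=8: ✓ (rhs at j=8)
  i=9: ✗ (no rhs in [9,10])
  i=10: ✗ (no rhs in [10,11])
Positions where it holds: {8} → 1.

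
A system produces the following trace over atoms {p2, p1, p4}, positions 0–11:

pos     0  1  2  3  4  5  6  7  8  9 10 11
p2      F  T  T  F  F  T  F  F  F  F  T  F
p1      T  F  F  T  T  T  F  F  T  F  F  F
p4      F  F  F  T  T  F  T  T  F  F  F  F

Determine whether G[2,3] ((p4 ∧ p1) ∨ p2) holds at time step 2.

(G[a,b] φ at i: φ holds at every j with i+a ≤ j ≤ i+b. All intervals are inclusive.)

Check ((p4 ∧ p1) ∨ p2) at every j in [4,5]:
  j=4: true
  j=5: true
All positions satisfy it → formula holds.

Holds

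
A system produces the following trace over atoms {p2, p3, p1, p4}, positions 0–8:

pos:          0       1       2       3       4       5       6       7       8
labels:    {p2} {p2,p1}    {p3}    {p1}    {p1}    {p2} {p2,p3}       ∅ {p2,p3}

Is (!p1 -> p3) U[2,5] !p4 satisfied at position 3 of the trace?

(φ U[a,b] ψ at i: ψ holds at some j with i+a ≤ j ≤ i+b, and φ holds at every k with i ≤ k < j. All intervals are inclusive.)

Need some j in [5,8] with !p4, and (!p1 -> p3) at every k in [3,j-1].
  j=5: !p4 holds; (!p1 -> p3) holds at every k in [3,4] → satisfied.

Holds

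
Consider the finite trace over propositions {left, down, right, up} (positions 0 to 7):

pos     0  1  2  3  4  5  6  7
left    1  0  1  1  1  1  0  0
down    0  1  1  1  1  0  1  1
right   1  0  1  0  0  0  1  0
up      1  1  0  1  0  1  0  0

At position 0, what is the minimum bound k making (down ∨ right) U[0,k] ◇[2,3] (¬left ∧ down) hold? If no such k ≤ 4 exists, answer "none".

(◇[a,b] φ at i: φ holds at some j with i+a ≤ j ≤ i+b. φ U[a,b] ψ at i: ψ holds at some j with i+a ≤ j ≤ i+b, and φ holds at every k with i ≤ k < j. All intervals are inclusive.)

3

Need earliest j ≥ 0 with ◇[2,3] (¬left ∧ down), and (down ∨ right) at every k in [0,j-1].
  j=0: rhs fails.
  j=1: rhs fails.
  j=2: rhs fails.
  j=3: rhs holds; lhs holds on [0,2]. k = 3.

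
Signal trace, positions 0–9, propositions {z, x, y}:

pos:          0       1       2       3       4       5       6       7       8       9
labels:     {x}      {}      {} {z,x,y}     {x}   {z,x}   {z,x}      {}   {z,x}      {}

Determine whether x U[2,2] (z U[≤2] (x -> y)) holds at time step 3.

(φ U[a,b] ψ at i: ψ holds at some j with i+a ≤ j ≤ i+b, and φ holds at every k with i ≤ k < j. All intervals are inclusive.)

True

Need some j in [5,5] with (z U[≤2] (x -> y)), and x at every k in [3,j-1].
  j=5: (z U[≤2] (x -> y)) holds; x holds at every k in [3,4] → satisfied.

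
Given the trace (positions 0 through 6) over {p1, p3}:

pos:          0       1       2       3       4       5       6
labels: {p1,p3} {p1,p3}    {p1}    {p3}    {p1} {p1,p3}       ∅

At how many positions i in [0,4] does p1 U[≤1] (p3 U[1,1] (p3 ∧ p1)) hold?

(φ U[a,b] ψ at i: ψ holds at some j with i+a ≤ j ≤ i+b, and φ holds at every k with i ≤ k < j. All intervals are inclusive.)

Evaluate at each i in [0,4]:
  i=0: ✓ (rhs at j=0)
  i=1: ✗ (no rhs in [1,2])
  i=2: ✗ (no rhs in [2,3])
  i=3: ✗ (no rhs in [3,4])
  i=4: ✗ (no rhs in [4,5])
Positions where it holds: {0} → 1.

1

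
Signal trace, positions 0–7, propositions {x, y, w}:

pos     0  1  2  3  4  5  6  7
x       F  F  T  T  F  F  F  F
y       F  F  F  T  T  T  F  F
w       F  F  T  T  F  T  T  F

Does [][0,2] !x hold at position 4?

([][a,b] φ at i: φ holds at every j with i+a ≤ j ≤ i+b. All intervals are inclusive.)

Yes

Check !x at every j in [4,6]:
  j=4: true
  j=5: true
  j=6: true
All positions satisfy it → formula holds.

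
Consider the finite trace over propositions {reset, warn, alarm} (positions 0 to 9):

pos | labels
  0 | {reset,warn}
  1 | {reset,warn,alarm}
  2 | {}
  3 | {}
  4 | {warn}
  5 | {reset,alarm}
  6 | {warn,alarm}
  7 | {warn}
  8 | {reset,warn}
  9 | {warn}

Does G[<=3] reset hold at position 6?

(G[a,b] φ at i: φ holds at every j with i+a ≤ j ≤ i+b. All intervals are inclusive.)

Check reset at every j in [6,9]:
  j=6: false
  j=7: false
  j=8: true
  j=9: false
Fails at j=6 → formula fails.

False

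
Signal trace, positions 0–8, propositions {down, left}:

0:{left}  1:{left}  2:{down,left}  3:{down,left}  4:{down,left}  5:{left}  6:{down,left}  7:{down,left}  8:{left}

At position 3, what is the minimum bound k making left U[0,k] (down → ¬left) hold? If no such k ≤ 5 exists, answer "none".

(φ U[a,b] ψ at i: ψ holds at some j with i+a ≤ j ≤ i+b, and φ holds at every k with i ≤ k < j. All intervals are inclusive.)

Need earliest j ≥ 3 with (down → ¬left), and left at every k in [3,j-1].
  j=3: rhs fails.
  j=4: rhs fails.
  j=5: rhs holds; lhs holds on [3,4]. k = 2.

2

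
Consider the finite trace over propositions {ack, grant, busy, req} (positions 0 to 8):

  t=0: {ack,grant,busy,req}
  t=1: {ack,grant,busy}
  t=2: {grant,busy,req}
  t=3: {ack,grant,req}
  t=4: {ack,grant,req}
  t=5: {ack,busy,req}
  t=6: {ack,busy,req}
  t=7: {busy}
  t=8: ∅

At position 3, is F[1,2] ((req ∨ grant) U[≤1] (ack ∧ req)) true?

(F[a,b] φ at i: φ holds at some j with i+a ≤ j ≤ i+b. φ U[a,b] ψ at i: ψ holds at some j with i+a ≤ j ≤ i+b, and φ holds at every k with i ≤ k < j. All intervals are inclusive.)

Check ((req ∨ grant) U[≤1] (ack ∧ req)) at each j in [4,5]:
  j=4: holds
  j=5: holds
Found at j=4 → formula holds.

True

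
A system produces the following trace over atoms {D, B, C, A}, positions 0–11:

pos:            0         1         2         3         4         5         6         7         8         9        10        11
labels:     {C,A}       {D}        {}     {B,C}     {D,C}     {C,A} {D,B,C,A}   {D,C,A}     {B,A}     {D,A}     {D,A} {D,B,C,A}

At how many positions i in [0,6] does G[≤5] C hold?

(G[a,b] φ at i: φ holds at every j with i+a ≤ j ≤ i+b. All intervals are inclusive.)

Evaluate at each i in [0,6]:
  i=0: ✗ (fails at j=1)
  i=1: ✗ (fails at j=1)
  i=2: ✗ (fails at j=2)
  i=3: ✗ (fails at j=8)
  i=4: ✗ (fails at j=8)
  i=5: ✗ (fails at j=8)
  i=6: ✗ (fails at j=8)
Positions where it holds: {} → 0.

0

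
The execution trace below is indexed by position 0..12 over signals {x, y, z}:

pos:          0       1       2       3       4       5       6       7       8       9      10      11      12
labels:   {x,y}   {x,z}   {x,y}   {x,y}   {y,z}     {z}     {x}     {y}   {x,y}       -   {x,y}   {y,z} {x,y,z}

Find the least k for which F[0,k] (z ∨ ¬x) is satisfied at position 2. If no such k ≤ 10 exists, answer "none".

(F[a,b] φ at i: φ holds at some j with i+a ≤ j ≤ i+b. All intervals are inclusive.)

2

Scan j = 2,3,… for (z ∨ ¬x):
  j=2: fails
  j=3: fails
  j=4: holds
First hit at j=4, so smallest k = 4-2 = 2.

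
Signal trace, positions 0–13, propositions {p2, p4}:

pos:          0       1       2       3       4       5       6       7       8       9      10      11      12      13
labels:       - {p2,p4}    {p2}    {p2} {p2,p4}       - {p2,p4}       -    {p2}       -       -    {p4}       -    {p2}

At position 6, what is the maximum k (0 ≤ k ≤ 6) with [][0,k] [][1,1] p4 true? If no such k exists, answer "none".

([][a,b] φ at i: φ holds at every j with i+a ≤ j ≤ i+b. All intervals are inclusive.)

none

[][1,1] p4 must hold from j=6 onward; find where it first fails.
  j=6: fails → no k works.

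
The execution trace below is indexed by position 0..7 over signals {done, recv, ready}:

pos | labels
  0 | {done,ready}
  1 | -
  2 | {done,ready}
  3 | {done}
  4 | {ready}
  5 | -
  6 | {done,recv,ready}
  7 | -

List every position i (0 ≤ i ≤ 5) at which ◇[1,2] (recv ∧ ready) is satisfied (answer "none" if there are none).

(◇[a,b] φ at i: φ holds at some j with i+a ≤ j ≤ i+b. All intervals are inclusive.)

Evaluate at each i in [0,5]:
  i=0: ✗ (none in [1,2])
  i=1: ✗ (none in [2,3])
  i=2: ✗ (none in [3,4])
  i=3: ✗ (none in [4,5])
  i=4: ✓ (witness j=6)
  i=5: ✓ (witness j=6)

4, 5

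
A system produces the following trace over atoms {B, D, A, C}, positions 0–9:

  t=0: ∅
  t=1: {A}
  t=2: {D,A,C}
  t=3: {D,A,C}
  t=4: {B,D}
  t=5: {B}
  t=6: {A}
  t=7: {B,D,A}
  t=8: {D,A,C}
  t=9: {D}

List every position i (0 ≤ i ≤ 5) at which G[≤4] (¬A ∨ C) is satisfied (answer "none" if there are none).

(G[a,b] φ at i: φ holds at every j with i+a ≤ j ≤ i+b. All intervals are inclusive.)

none

Evaluate at each i in [0,5]:
  i=0: ✗ (fails at j=1)
  i=1: ✗ (fails at j=1)
  i=2: ✗ (fails at j=6)
  i=3: ✗ (fails at j=6)
  i=4: ✗ (fails at j=6)
  i=5: ✗ (fails at j=6)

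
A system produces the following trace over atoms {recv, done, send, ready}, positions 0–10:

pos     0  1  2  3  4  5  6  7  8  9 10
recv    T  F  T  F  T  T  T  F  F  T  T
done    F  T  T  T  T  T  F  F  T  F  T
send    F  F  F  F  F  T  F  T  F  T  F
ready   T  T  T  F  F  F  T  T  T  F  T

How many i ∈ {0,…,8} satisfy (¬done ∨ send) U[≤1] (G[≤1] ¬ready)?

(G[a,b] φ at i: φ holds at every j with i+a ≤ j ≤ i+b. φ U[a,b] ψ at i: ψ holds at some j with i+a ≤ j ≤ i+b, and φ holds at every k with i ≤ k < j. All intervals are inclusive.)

2

Evaluate at each i in [0,8]:
  i=0: ✗ (no rhs in [0,1])
  i=1: ✗ (no rhs in [1,2])
  i=2: ✗ (lhs fails at k=2 before rhs at j=3)
  i=3: ✓ (rhs at j=3)
  i=4: ✓ (rhs at j=4)
  i=5: ✗ (no rhs in [5,6])
  i=6: ✗ (no rhs in [6,7])
  i=7: ✗ (no rhs in [7,8])
  i=8: ✗ (no rhs in [8,9])
Positions where it holds: {3, 4} → 2.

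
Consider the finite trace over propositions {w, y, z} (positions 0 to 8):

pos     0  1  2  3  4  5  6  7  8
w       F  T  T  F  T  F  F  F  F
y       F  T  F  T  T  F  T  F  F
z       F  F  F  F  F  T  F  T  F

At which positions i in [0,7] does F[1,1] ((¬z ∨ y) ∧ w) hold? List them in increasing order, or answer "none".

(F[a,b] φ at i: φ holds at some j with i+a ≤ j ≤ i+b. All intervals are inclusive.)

0, 1, 3

Evaluate at each i in [0,7]:
  i=0: ✓ (witness j=1)
  i=1: ✓ (witness j=2)
  i=2: ✗ (none in [3,3])
  i=3: ✓ (witness j=4)
  i=4: ✗ (none in [5,5])
  i=5: ✗ (none in [6,6])
  i=6: ✗ (none in [7,7])
  i=7: ✗ (none in [8,8])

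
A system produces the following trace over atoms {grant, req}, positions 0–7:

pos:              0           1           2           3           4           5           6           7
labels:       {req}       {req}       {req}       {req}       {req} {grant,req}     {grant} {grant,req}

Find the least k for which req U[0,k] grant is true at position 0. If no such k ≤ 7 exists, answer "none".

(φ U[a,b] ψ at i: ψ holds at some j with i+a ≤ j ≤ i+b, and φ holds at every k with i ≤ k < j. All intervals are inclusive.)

Need earliest j ≥ 0 with grant, and req at every k in [0,j-1].
  j=0: rhs fails.
  j=1: rhs fails.
  j=2: rhs fails.
  j=3: rhs fails.
  j=4: rhs fails.
  j=5: rhs holds; lhs holds on [0,4]. k = 5.

5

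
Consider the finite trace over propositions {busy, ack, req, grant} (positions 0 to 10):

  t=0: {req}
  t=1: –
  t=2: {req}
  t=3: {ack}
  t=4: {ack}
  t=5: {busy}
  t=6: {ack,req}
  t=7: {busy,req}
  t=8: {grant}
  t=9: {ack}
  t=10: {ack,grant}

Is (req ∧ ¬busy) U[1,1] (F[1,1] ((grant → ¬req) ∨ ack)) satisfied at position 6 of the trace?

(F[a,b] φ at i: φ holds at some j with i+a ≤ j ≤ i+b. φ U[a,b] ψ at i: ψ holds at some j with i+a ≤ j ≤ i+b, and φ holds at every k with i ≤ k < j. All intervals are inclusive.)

Need some j in [7,7] with F[1,1] ((grant → ¬req) ∨ ack), and (req ∧ ¬busy) at every k in [6,j-1].
  j=7: F[1,1] ((grant → ¬req) ∨ ack) holds; (req ∧ ¬busy) holds at every k in [6,6] → satisfied.

Yes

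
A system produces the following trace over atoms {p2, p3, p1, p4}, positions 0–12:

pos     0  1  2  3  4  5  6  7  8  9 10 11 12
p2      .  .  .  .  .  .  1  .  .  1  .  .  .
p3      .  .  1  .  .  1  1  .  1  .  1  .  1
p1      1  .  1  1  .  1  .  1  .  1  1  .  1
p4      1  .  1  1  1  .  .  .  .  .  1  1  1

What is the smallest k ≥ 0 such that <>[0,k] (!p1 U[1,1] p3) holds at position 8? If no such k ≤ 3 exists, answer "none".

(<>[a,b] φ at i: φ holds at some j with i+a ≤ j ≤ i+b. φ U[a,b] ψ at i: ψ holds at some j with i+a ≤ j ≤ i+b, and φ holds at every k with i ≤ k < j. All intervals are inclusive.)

Scan j = 8,9,… for (!p1 U[1,1] p3):
  j=8: fails
  j=9: fails
  j=10: fails
  j=11: holds
First hit at j=11, so smallest k = 11-8 = 3.

3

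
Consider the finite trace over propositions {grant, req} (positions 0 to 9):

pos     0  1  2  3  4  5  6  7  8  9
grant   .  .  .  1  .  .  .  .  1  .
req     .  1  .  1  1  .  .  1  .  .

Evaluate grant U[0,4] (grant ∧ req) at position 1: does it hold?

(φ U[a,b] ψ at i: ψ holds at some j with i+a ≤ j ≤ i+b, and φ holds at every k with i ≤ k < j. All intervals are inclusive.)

Does not hold

Need some j in [1,5] with (grant ∧ req), and grant at every k in [1,j-1].
  j=1: (grant ∧ req) false.
  j=2: (grant ∧ req) false.
  j=3: (grant ∧ req) holds, but grant fails at k=1 → not this j.
  j=4: (grant ∧ req) false.
  j=5: (grant ∧ req) false.
No j in the window works → until fails.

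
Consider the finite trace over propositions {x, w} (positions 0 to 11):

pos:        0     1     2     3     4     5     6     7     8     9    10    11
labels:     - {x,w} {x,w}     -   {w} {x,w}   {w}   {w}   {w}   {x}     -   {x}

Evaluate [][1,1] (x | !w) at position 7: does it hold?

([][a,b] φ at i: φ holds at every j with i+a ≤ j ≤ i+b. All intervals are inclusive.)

No

Check (x | !w) at every j in [8,8]:
  j=8: false
Fails at j=8 → formula fails.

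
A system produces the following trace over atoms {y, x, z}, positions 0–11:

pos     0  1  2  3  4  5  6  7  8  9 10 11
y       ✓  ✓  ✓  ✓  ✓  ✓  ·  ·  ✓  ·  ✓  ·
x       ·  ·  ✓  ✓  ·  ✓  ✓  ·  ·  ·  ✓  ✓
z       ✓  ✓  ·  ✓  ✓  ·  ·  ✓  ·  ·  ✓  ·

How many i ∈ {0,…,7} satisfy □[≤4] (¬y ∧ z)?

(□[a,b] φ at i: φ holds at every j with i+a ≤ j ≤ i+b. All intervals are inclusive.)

0

Evaluate at each i in [0,7]:
  i=0: ✗ (fails at j=0)
  i=1: ✗ (fails at j=1)
  i=2: ✗ (fails at j=2)
  i=3: ✗ (fails at j=3)
  i=4: ✗ (fails at j=4)
  i=5: ✗ (fails at j=5)
  i=6: ✗ (fails at j=6)
  i=7: ✗ (fails at j=8)
Positions where it holds: {} → 0.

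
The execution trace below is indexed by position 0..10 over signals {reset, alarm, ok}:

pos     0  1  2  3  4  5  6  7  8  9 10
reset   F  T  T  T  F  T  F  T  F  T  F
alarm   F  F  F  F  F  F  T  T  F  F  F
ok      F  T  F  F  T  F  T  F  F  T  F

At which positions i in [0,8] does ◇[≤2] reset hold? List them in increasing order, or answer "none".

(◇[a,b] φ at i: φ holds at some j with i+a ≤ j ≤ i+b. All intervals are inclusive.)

0, 1, 2, 3, 4, 5, 6, 7, 8

Evaluate at each i in [0,8]:
  i=0: ✓ (witness j=1)
  i=1: ✓ (witness j=1)
  i=2: ✓ (witness j=2)
  i=3: ✓ (witness j=3)
  i=4: ✓ (witness j=5)
  i=5: ✓ (witness j=5)
  i=6: ✓ (witness j=7)
  i=7: ✓ (witness j=7)
  i=8: ✓ (witness j=9)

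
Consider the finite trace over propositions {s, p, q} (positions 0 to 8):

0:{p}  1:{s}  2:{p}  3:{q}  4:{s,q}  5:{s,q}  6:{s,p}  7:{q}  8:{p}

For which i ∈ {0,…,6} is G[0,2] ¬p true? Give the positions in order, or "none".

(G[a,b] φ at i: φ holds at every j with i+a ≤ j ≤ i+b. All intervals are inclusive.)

Evaluate at each i in [0,6]:
  i=0: ✗ (fails at j=0)
  i=1: ✗ (fails at j=2)
  i=2: ✗ (fails at j=2)
  i=3: ✓ (all of [3,5])
  i=4: ✗ (fails at j=6)
  i=5: ✗ (fails at j=6)
  i=6: ✗ (fails at j=6)

3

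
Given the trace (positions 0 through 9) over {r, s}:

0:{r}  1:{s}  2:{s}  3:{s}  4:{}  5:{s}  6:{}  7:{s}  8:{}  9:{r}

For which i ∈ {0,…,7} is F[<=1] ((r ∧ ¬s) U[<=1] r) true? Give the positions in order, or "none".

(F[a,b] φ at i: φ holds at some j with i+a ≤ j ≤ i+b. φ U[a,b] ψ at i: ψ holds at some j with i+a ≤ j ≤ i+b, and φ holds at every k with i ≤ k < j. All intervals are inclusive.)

Evaluate at each i in [0,7]:
  i=0: ✓ (witness j=0)
  i=1: ✗ (none in [1,2])
  i=2: ✗ (none in [2,3])
  i=3: ✗ (none in [3,4])
  i=4: ✗ (none in [4,5])
  i=5: ✗ (none in [5,6])
  i=6: ✗ (none in [6,7])
  i=7: ✗ (none in [7,8])

0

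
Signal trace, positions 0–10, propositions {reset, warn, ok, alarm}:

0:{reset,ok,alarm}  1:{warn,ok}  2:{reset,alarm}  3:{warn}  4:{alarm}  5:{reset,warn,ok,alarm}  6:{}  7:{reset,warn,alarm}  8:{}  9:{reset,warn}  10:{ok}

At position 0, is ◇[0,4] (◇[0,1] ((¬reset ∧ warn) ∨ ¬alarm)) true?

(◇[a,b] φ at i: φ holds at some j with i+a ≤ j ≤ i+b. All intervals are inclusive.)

Check ◇[0,1] ((¬reset ∧ warn) ∨ ¬alarm) at each j in [0,4]:
  j=0: holds (witness at 1)
  j=1: holds (witness at 1)
  j=2: holds (witness at 3)
  j=3: holds (witness at 3)
  j=4: fails (none in [4,5])
Found at j=0 → formula holds.

Yes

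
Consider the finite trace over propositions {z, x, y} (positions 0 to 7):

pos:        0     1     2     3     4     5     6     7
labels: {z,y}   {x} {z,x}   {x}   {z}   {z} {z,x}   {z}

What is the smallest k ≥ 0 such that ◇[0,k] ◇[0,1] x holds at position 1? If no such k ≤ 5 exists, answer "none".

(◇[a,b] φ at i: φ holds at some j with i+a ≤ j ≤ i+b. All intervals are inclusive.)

0

Scan j = 1,2,… for ◇[0,1] x:
  j=1: holds
First hit at j=1, so smallest k = 1-1 = 0.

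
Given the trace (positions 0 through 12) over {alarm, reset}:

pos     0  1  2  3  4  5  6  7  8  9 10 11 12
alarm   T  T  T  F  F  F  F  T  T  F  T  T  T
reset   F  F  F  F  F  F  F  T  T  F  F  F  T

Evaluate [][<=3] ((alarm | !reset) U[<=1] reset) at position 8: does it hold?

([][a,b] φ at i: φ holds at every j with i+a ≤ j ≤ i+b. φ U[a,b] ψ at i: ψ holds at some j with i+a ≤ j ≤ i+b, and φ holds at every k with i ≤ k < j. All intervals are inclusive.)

Check ((alarm | !reset) U[<=1] reset) at every j in [8,11]:
  j=8: holds
  j=9: fails
  j=10: fails
  j=11: holds
Fails at j=9 → formula fails.

False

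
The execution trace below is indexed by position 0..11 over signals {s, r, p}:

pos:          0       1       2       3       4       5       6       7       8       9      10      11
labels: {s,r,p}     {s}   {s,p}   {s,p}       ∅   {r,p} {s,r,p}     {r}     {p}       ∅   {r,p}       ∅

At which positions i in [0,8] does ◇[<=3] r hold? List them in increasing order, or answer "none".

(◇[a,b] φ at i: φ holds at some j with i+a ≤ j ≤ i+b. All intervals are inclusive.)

0, 2, 3, 4, 5, 6, 7, 8

Evaluate at each i in [0,8]:
  i=0: ✓ (witness j=0)
  i=1: ✗ (none in [1,4])
  i=2: ✓ (witness j=5)
  i=3: ✓ (witness j=5)
  i=4: ✓ (witness j=5)
  i=5: ✓ (witness j=5)
  i=6: ✓ (witness j=6)
  i=7: ✓ (witness j=7)
  i=8: ✓ (witness j=10)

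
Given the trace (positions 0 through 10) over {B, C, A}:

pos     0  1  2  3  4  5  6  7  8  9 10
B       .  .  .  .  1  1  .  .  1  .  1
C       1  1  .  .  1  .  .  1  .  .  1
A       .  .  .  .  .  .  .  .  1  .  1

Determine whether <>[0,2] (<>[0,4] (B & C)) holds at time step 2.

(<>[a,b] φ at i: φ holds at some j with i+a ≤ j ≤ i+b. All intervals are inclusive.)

Check <>[0,4] (B & C) at each j in [2,4]:
  j=2: holds (witness at 4)
  j=3: holds (witness at 4)
  j=4: holds (witness at 4)
Found at j=2 → formula holds.

Yes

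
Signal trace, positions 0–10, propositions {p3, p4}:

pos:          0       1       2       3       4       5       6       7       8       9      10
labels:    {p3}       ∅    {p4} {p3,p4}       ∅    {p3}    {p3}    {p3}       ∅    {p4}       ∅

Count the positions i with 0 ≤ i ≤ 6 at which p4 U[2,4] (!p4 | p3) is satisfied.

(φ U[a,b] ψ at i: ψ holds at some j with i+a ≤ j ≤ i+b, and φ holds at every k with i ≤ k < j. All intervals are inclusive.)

Evaluate at each i in [0,6]:
  i=0: ✗ (lhs fails at k=0 before rhs at j=3)
  i=1: ✗ (lhs fails at k=1 before rhs at j=3)
  i=2: ✓ (rhs at j=4; lhs holds on [2,3])
  i=3: ✗ (lhs fails at k=4 before rhs at j=5)
  i=4: ✗ (lhs fails at k=4 before rhs at j=6)
  i=5: ✗ (lhs fails at k=5 before rhs at j=7)
  i=6: ✗ (lhs fails at k=6 before rhs at j=8)
Positions where it holds: {2} → 1.

1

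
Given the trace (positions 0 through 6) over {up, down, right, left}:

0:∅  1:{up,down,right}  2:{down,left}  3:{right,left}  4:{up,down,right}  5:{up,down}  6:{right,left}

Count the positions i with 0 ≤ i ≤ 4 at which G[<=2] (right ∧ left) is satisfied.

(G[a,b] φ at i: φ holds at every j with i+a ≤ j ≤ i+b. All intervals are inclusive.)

0

Evaluate at each i in [0,4]:
  i=0: ✗ (fails at j=0)
  i=1: ✗ (fails at j=1)
  i=2: ✗ (fails at j=2)
  i=3: ✗ (fails at j=4)
  i=4: ✗ (fails at j=4)
Positions where it holds: {} → 0.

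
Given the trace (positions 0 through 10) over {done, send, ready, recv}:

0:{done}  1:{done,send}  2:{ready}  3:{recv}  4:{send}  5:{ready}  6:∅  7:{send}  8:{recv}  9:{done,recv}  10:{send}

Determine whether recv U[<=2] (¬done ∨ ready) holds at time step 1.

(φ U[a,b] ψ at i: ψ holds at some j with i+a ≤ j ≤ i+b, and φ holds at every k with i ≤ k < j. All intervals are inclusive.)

Need some j in [1,3] with (¬done ∨ ready), and recv at every k in [1,j-1].
  j=1: (¬done ∨ ready) false.
  j=2: (¬done ∨ ready) holds, but recv fails at k=1 → not this j.
  j=3: (¬done ∨ ready) holds, but recv fails at k=1 → not this j.
No j in the window works → until fails.

False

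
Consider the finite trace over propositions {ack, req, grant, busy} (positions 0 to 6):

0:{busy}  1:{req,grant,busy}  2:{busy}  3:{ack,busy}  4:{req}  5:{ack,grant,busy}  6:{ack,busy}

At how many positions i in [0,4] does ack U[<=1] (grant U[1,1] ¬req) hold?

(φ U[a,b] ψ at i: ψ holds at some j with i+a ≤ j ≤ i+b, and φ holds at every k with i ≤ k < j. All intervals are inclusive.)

1

Evaluate at each i in [0,4]:
  i=0: ✗ (lhs fails at k=0 before rhs at j=1)
  i=1: ✓ (rhs at j=1)
  i=2: ✗ (no rhs in [2,3])
  i=3: ✗ (no rhs in [3,4])
  i=4: ✗ (lhs fails at k=4 before rhs at j=5)
Positions where it holds: {1} → 1.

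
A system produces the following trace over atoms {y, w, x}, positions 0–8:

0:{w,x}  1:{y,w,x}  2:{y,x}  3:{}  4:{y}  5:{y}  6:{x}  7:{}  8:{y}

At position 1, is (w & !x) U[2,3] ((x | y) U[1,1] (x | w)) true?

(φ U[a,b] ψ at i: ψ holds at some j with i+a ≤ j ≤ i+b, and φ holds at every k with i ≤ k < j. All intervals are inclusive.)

Need some j in [3,4] with ((x | y) U[1,1] (x | w)), and (w & !x) at every k in [1,j-1].
  j=3: ((x | y) U[1,1] (x | w)) — fails.
  j=4: ((x | y) U[1,1] (x | w)) — fails.
No j in the window works → until fails.

False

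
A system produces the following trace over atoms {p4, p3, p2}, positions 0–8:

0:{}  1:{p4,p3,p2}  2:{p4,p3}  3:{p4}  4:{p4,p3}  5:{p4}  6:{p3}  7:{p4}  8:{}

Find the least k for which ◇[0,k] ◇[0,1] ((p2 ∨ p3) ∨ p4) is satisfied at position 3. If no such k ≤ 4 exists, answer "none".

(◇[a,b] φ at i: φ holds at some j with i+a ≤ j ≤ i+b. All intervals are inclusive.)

0

Scan j = 3,4,… for ◇[0,1] ((p2 ∨ p3) ∨ p4):
  j=3: holds
First hit at j=3, so smallest k = 3-3 = 0.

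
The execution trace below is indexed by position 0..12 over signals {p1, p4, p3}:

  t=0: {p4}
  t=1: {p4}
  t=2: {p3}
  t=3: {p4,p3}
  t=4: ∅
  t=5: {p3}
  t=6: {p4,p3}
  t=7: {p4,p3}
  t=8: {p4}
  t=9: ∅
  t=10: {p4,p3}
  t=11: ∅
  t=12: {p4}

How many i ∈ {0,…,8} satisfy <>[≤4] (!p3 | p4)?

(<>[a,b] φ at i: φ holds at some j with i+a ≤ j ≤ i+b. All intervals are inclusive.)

Evaluate at each i in [0,8]:
  i=0: ✓ (witness j=0)
  i=1: ✓ (witness j=1)
  i=2: ✓ (witness j=3)
  i=3: ✓ (witness j=3)
  i=4: ✓ (witness j=4)
  i=5: ✓ (witness j=6)
  i=6: ✓ (witness j=6)
  i=7: ✓ (witness j=7)
  i=8: ✓ (witness j=8)
Positions where it holds: {0, 1, 2, 3, 4, 5, 6, 7, 8} → 9.

9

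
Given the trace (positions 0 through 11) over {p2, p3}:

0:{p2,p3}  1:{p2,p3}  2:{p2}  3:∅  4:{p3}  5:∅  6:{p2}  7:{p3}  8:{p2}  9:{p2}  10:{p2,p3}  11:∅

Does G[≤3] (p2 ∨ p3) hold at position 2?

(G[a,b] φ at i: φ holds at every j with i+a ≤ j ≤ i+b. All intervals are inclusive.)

False

Check (p2 ∨ p3) at every j in [2,5]:
  j=2: true
  j=3: false
  j=4: true
  j=5: false
Fails at j=3 → formula fails.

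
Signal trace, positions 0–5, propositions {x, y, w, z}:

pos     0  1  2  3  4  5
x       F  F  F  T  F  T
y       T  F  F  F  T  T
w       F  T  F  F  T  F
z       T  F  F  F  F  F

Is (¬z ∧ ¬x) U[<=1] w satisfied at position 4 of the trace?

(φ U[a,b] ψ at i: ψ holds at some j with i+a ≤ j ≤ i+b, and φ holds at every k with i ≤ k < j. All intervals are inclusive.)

Yes

Need some j in [4,5] with w, and (¬z ∧ ¬x) at every k in [4,j-1].
  j=4: w holds; no prefix to check → satisfied.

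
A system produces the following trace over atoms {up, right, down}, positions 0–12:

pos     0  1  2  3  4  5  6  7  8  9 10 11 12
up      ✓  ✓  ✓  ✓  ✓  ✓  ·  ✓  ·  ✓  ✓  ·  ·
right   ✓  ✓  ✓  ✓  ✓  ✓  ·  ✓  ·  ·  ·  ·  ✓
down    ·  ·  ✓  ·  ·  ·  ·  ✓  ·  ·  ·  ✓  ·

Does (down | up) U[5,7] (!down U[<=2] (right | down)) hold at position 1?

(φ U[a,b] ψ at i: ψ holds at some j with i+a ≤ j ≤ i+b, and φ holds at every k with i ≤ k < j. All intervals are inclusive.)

Need some j in [6,8] with (!down U[<=2] (right | down)), and (down | up) at every k in [1,j-1].
  j=6: (!down U[<=2] (right | down)) holds; (down | up) holds at every k in [1,5] → satisfied.

Holds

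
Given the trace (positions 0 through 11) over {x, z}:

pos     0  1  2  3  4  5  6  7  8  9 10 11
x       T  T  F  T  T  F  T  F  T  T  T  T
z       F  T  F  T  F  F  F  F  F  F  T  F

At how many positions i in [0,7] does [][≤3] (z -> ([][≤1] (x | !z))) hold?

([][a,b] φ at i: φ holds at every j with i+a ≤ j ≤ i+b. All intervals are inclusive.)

Evaluate at each i in [0,7]:
  i=0: ✓ (all of [0,3])
  i=1: ✓ (all of [1,4])
  i=2: ✓ (all of [2,5])
  i=3: ✓ (all of [3,6])
  i=4: ✓ (all of [4,7])
  i=5: ✓ (all of [5,8])
  i=6: ✓ (all of [6,9])
  i=7: ✓ (all of [7,10])
Positions where it holds: {0, 1, 2, 3, 4, 5, 6, 7} → 8.

8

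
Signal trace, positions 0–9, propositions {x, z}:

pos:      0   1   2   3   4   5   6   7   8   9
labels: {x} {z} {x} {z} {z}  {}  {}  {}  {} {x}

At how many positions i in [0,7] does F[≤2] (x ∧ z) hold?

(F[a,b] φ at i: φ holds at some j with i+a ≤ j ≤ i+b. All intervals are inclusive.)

Evaluate at each i in [0,7]:
  i=0: ✗ (none in [0,2])
  i=1: ✗ (none in [1,3])
  i=2: ✗ (none in [2,4])
  i=3: ✗ (none in [3,5])
  i=4: ✗ (none in [4,6])
  i=5: ✗ (none in [5,7])
  i=6: ✗ (none in [6,8])
  i=7: ✗ (none in [7,9])
Positions where it holds: {} → 0.

0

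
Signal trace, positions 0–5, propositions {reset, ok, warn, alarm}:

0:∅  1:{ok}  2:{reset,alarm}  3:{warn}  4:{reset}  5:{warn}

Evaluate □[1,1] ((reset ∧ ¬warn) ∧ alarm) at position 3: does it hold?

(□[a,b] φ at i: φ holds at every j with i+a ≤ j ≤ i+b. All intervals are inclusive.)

Check ((reset ∧ ¬warn) ∧ alarm) at every j in [4,4]:
  j=4: false
Fails at j=4 → formula fails.

False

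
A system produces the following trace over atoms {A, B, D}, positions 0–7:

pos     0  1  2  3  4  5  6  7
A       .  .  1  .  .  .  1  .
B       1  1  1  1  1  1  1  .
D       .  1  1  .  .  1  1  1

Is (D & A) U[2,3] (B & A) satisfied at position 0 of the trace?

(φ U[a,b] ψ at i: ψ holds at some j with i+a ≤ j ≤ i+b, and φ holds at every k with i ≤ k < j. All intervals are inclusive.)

Need some j in [2,3] with (B & A), and (D & A) at every k in [0,j-1].
  j=2: (B & A) holds, but (D & A) fails at k=0 → not this j.
  j=3: (B & A) false.
No j in the window works → until fails.

False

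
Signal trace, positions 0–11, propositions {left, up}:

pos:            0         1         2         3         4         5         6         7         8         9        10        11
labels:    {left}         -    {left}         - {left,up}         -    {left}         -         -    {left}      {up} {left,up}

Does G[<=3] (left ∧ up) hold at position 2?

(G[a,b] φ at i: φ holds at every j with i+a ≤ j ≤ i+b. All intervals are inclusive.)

Check (left ∧ up) at every j in [2,5]:
  j=2: false
  j=3: false
  j=4: true
  j=5: false
Fails at j=2 → formula fails.

Does not hold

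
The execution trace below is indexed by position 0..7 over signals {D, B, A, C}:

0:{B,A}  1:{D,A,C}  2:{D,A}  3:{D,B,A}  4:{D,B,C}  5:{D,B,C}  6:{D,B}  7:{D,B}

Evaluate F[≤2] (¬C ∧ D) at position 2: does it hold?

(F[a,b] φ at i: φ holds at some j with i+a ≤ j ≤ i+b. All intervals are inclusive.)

Check (¬C ∧ D) at each j in [2,4]:
  j=2: true
  j=3: true
  j=4: false
Found at j=2 → formula holds.

Yes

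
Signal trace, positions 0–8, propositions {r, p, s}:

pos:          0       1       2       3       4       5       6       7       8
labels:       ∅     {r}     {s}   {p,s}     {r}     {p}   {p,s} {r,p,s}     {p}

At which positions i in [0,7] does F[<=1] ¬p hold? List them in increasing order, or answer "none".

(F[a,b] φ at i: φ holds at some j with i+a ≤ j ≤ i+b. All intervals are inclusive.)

Evaluate at each i in [0,7]:
  i=0: ✓ (witness j=0)
  i=1: ✓ (witness j=1)
  i=2: ✓ (witness j=2)
  i=3: ✓ (witness j=4)
  i=4: ✓ (witness j=4)
  i=5: ✗ (none in [5,6])
  i=6: ✗ (none in [6,7])
  i=7: ✗ (none in [7,8])

0, 1, 2, 3, 4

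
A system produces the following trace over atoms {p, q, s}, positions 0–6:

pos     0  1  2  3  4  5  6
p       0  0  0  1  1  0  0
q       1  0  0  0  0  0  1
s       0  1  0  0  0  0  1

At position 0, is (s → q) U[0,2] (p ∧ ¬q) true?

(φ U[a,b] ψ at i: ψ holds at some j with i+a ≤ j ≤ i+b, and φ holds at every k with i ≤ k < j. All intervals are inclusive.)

No

Need some j in [0,2] with (p ∧ ¬q), and (s → q) at every k in [0,j-1].
  j=0: (p ∧ ¬q) false.
  j=1: (p ∧ ¬q) false.
  j=2: (p ∧ ¬q) false.
No j in the window works → until fails.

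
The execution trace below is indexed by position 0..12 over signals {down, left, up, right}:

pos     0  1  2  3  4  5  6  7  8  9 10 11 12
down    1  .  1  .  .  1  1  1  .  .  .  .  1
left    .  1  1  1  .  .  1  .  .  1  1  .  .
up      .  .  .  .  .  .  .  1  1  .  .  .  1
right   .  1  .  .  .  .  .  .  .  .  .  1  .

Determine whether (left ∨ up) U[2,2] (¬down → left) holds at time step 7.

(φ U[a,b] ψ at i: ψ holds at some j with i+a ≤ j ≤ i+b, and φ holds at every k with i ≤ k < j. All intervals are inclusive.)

True

Need some j in [9,9] with (¬down → left), and (left ∨ up) at every k in [7,j-1].
  j=9: (¬down → left) holds; (left ∨ up) holds at every k in [7,8] → satisfied.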